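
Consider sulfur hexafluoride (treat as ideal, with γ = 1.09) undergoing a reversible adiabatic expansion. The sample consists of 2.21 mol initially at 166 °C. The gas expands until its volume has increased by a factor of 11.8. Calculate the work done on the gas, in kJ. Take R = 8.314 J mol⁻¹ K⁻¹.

Adiabatic: T₁V₁^(γ−1) = T₂V₂^(γ−1) ⇒ T₂ = T₁ (V₁/V₂)^(γ−1).
T₁ = 166 °C = 439.1 K.
T₂ = 439.1 × (1/11.8)^(0.09) = 351.7 K.
Q = 0, so ΔU = W_on_gas = nCᵥΔT with Cᵥ = R/(γ−1) = 92.38 J/(mol·K).
ΔU = 2.21 × 92.38 × (351.7 − 439.1) = -17860 J.

W ≈ -17.9 kJ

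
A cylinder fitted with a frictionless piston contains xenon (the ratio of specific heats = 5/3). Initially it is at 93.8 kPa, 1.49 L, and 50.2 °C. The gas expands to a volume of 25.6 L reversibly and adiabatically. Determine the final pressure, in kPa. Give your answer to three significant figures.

Adiabatic: P₁V₁^γ = P₂V₂^γ ⇒ P₂ = P₁ (V₁/V₂)^γ.
P₂ = 93.8 × (1.49/25.6)^(5/3) = 0.8199 kPa.

P₂ ≈ 0.820 kPa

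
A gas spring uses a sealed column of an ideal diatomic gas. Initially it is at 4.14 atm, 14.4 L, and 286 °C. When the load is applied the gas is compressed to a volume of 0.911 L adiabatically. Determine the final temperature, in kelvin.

For a reversible adiabat TV^(γ−1) is constant, so T₂ = T₁ (V₁/V₂)^(γ−1).
γ = 7/5 for a diatomic ideal gas.
T₁ = 286 °C = 559.1 K.
T₂ = 559.1 × (14.4/0.911)^(2/5) = 1687 K.

T₂ ≈ 1690 K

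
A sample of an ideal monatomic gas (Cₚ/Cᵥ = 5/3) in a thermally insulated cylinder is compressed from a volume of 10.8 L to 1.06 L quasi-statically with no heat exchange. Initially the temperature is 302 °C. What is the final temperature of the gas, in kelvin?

For a reversible adiabat TV^(γ−1) is constant, so T₂ = T₁ (V₁/V₂)^(γ−1).
T₁ = 302 °C = 575.1 K.
T₂ = 575.1 × (10.8/1.06)^(2/3) = 2703 K.

T₂ ≈ 2700 K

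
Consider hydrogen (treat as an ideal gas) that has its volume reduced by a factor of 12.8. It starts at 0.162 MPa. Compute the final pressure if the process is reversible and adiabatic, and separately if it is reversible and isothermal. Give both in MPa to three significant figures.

For a diatomic ideal gas γ = 7/5.
Isothermal: P₂ = P₁(V₁/V₂) = 0.162×12.8 = 2.074 MPa.
Adiabatic: P₂ = P₁(V₁/V₂)^γ = 0.162×12.8^(7/5) = 5.749 MPa.

adiabatic: 5.75 MPa; isothermal: 2.07 MPa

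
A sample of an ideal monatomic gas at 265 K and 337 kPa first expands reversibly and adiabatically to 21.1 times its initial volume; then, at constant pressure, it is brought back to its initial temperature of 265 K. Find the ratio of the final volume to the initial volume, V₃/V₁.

For a monatomic ideal gas γ = 5/3.
Adiabatic step: V₂/V₁ = 21.1; T₂ = T₁·(1/21.1)^(2/3) = 34.7 K.
Isobaric step: V₃/V₂ = T₃/T₂ = 265/34.7.
V₃/V₁ = (V₂/V₁)(V₃/V₂) = 21.1 × (265/34.7) = 161.1.

V₃/V₁ ≈ 161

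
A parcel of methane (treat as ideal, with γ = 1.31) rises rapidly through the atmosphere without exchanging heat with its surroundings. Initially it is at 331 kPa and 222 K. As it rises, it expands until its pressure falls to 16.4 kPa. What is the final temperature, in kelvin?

T₂ ≈ 109 K

Adiabatic: T₂/T₁ = (P₂/P₁)^((γ−1)/γ).
T₂ = 222 × (16.4/331)^(0.237) = 109 K.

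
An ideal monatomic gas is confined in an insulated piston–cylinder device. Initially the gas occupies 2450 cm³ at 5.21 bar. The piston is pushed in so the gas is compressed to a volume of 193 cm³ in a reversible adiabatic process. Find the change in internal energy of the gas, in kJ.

γ = 5/3 for a monatomic ideal gas.
P₂ = P₁(V₁/V₂)^γ = 5.21×(2450/193)^(5/3) = 359.9 bar.
For a reversible adiabat, W_by_gas = (P₁V₁ − P₂V₂)/(γ−1).
W_by = (521000×0.00245 − 3.599×10^7×0.000193) / (2/3) = -8505 J.
Q = 0 ⇒ ΔU = −W_by = 8505 J.

ΔU ≈ 8.50 kJ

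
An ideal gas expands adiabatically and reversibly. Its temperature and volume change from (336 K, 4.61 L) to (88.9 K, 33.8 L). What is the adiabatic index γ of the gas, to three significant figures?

γ ≈ 1.67

TV^(γ−1) = const ⇒ γ − 1 = ln(T₂/T₁) / ln(V₁/V₂).
γ = 1 + ln(88.9/336) / ln(4.61/33.8) = 1.667.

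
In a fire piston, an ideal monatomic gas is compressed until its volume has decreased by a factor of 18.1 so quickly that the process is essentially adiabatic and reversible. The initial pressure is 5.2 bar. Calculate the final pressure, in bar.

P₂ ≈ 649 bar

Adiabatic: P₁V₁^γ = P₂V₂^γ ⇒ P₂ = P₁ (V₁/V₂)^γ.
For a monatomic ideal gas γ = 5/3.
P₂ = 5.2 × 18.1^(5/3) = 648.8 bar.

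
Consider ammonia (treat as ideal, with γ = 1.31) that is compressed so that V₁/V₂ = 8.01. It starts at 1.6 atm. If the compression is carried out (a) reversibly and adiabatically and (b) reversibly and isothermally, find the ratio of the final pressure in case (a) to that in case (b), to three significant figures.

Isothermal: P_b = P₁(V₁/V₂) = 1.6×8.01.
Adiabatic: P_a = P₁(V₁/V₂)^γ = 1.6×8.01^(1.31).
P_a/P_b = (V₁/V₂)^(γ−1) = 8.01^(0.31) = 1.906.

P_adiabatic / P_isothermal ≈ 1.91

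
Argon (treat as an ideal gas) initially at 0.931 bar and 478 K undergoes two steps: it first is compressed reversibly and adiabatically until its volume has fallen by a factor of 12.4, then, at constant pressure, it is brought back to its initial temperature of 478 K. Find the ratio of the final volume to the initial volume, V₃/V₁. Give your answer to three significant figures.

V₃/V₁ ≈ 0.0151

For a monatomic ideal gas γ = 5/3.
Adiabatic step: V₂/V₁ = 0.08065; T₂ = T₁·12.4^(2/3) = 2561 K.
Isobaric step: V₃/V₂ = T₃/T₂ = 478/2561.
V₃/V₁ = (V₂/V₁)(V₃/V₂) = 0.08065 × (478/2561) = 0.01505.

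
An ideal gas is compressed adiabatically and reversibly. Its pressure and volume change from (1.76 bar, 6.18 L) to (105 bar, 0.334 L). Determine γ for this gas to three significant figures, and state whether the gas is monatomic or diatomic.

γ ≈ 1.40; diatomic

PV^γ = const ⇒ γ = ln(P₂/P₁) / ln(V₁/V₂).
γ = ln(105/1.76) / ln(6.18/0.334) = 1.401.
γ ≈ 1.40 is close to 7/5, so the gas is diatomic.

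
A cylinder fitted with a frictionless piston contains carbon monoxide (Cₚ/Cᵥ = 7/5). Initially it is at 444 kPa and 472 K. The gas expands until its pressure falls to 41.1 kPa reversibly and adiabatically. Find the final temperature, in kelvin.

Adiabatic: T₂/T₁ = (P₂/P₁)^((γ−1)/γ).
T₂ = 472 × (41.1/444)^(2/7) = 239.1 K.

T₂ ≈ 239 K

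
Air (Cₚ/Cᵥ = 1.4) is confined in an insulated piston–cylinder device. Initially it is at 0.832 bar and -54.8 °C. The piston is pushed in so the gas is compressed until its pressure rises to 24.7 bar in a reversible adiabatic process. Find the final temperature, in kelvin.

Along an adiabat T P^((1−γ)/γ) is constant, so T₂ = T₁ (P₂/P₁)^((γ−1)/γ).
T₁ = -54.8 °C = 218.3 K.
T₂ = 218.3 × (24.7/0.832)^(0.286) = 575.3 K.

T₂ ≈ 575 K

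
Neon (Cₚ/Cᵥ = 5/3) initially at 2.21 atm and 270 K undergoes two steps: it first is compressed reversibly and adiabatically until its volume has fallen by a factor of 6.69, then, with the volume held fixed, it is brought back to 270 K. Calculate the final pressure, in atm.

P₃ ≈ 14.8 atm

Adiabatic step (PV^γ = const): P₂ = 2.21×6.69^(5/3) = 52.49 atm; T₂ = 270×6.69^(2/3) = 958.6 K.
Isochoric: P₃ = P₂(T₃/T₂) = 52.49 × (270/958.6) = 14.78 atm.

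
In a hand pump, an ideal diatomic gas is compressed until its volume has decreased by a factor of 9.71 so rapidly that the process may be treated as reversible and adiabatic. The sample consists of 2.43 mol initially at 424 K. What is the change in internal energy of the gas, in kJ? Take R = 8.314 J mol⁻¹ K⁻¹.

ΔU ≈ 31.7 kJ

Adiabatic: T₁V₁^(γ−1) = T₂V₂^(γ−1) ⇒ T₂ = T₁ (V₁/V₂)^(γ−1).
γ = 7/5 for a diatomic ideal gas, so γ−1 = 2/5.
T₂ = 424 × 9.71^(2/5) = 1053 K.
Q = 0, so ΔU = W_on_gas = nCᵥΔT with Cᵥ = R/(γ−1) = 20.79 J/(mol·K).
ΔU = 2.43 × 20.79 × (1053 − 424) = 31750 J.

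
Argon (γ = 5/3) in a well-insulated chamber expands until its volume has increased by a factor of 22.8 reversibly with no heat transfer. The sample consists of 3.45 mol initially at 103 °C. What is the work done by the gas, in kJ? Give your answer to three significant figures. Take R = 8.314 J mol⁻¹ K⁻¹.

W ≈ 14.2 kJ

Adiabatic: T₁V₁^(γ−1) = T₂V₂^(γ−1) ⇒ T₂ = T₁ (V₁/V₂)^(γ−1).
T₁ = 103 °C = 376.1 K.
T₂ = 376.1 × (1/22.8)^(2/3) = 46.78 K.
Q = 0, so ΔU = W_on_gas = nCᵥΔT with Cᵥ = R/(γ−1) = 12.47 J/(mol·K).
ΔU = 3.45 × 12.47 × (46.78 − 376.1) = -14170 J.
Work done by the gas = −ΔU = 14170 J.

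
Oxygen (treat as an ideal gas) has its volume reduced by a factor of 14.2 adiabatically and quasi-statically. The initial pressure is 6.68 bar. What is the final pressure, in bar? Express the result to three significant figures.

P₂ ≈ 274 bar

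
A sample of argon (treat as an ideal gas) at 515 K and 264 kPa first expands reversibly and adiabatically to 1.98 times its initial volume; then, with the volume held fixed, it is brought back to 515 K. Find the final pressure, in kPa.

P₃ ≈ 133 kPa

For a monatomic ideal gas γ = 5/3.
Adiabatic step (PV^γ = const): P₂ = 264×(1/1.98)^(5/3) = 84.56 kPa; T₂ = 515×(1/1.98)^(2/3) = 326.6 K.
Isochoric: P₃ = P₂(T₃/T₂) = 84.56 × (515/326.6) = 133.3 kPa.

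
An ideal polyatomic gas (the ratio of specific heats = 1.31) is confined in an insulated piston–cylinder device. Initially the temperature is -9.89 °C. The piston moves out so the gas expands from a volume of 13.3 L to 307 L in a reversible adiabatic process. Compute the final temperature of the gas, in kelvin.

Adiabatic: T₁V₁^(γ−1) = T₂V₂^(γ−1) ⇒ T₂ = T₁ (V₁/V₂)^(γ−1).
T₁ = -9.89 °C = 263.3 K.
T₂ = 263.3 × (13.3/307)^(0.31) = 99.49 K.

T₂ ≈ 99.5 K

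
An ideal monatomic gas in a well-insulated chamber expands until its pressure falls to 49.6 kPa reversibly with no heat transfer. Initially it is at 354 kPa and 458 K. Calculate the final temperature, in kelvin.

T₂ ≈ 209 K

Adiabatic: T₂/T₁ = (P₂/P₁)^((γ−1)/γ).
For a monatomic ideal gas γ = 5/3, so (γ−1)/γ = 2/5.
T₂ = 458 × (49.6/354)^(2/5) = 208.7 K.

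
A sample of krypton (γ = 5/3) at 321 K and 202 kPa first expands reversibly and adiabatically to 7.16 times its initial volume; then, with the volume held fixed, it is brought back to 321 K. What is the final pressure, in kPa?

Adiabatic step (PV^γ = const): P₂ = 202×(1/7.16)^(5/3) = 7.594 kPa; T₂ = 321×(1/7.16)^(2/3) = 86.41 K.
Isochoric: P₃ = P₂(T₃/T₂) = 7.594 × (321/86.41) = 28.21 kPa.

P₃ ≈ 28.2 kPa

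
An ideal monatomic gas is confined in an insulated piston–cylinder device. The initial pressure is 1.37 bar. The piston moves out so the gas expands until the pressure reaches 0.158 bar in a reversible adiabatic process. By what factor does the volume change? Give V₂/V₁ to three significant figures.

V₂/V₁ ≈ 3.65

From PV^γ = const, V₂/V₁ = (P₁/P₂)^(1/γ).
For a monatomic ideal gas γ = 5/3.
V₂/V₁ = (1.37/0.158)^(3/5) = 3.655.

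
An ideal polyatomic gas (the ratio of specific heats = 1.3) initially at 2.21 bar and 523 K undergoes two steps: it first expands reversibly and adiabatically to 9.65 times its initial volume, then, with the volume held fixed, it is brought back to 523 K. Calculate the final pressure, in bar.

P₃ ≈ 0.229 bar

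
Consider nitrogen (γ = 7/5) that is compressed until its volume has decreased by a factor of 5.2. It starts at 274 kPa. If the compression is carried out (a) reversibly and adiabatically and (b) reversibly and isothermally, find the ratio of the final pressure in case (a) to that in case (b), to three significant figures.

Isothermal: P_b = P₁(V₁/V₂) = 274×5.2.
Adiabatic: P_a = P₁(V₁/V₂)^γ = 274×5.2^(7/5).
P_a/P_b = (V₁/V₂)^(γ−1) = 5.2^(2/5) = 1.934.

P_adiabatic / P_isothermal ≈ 1.93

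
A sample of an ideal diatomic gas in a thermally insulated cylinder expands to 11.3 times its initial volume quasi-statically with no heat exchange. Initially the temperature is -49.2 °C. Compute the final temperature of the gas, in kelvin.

Adiabatic: T₁V₁^(γ−1) = T₂V₂^(γ−1) ⇒ T₂ = T₁ (V₁/V₂)^(γ−1).
For a diatomic ideal gas γ = 7/5, so γ−1 = 2/5.
T₁ = -49.2 °C = 223.9 K.
T₂ = 223.9 × (1/11.3)^(2/5) = 84.9 K.

T₂ ≈ 84.9 K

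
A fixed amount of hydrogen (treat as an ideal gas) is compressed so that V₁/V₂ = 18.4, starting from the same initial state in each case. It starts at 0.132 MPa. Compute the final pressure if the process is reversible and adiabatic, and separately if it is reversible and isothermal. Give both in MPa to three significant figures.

adiabatic: 7.79 MPa; isothermal: 2.43 MPa

For a diatomic ideal gas γ = 7/5.
Isothermal: P₂ = P₁(V₁/V₂) = 0.132×18.4 = 2.429 MPa.
Adiabatic: P₂ = P₁(V₁/V₂)^γ = 0.132×18.4^(7/5) = 7.786 MPa.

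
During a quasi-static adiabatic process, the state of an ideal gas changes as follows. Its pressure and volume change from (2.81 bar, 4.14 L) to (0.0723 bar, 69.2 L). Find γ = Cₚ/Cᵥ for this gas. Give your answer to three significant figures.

γ ≈ 1.30

PV^γ = const ⇒ γ = ln(P₂/P₁) / ln(V₁/V₂).
γ = ln(0.0723/2.81) / ln(4.14/69.2) = 1.3.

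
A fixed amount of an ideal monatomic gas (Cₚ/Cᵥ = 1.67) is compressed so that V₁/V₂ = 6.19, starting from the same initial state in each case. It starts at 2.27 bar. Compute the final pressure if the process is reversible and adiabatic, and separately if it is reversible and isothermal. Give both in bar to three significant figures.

Isothermal: P₂ = P₁(V₁/V₂) = 2.27×6.19 = 14.05 bar.
Adiabatic: P₂ = P₁(V₁/V₂)^γ = 2.27×6.19^(1.67) = 47.66 bar.

adiabatic: 47.7 bar; isothermal: 14.1 bar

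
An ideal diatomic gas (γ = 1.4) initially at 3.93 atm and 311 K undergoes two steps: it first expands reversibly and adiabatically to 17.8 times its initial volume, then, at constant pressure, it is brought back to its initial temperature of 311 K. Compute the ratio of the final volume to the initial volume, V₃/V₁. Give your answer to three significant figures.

V₃/V₁ ≈ 56.3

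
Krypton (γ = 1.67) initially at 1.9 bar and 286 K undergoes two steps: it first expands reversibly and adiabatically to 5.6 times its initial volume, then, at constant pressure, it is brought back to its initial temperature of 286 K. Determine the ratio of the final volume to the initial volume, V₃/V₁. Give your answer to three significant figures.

Adiabatic step: V₂/V₁ = 5.6; T₂ = T₁·(1/5.6)^(0.67) = 90.17 K.
Isobaric step: V₃/V₂ = T₃/T₂ = 286/90.17.
V₃/V₁ = (V₂/V₁)(V₃/V₂) = 5.6 × (286/90.17) = 17.76.

V₃/V₁ ≈ 17.8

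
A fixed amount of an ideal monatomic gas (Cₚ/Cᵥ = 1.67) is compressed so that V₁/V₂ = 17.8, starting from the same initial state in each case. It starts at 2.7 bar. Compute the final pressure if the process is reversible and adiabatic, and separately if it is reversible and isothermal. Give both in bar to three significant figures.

Isothermal: P₂ = P₁(V₁/V₂) = 2.7×17.8 = 48.06 bar.
Adiabatic: P₂ = P₁(V₁/V₂)^γ = 2.7×17.8^(1.67) = 330.8 bar.

adiabatic: 331 bar; isothermal: 48.1 bar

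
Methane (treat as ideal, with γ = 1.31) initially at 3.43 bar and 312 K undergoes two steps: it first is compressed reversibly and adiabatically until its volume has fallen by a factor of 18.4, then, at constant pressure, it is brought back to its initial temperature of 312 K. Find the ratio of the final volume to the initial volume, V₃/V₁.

Adiabatic step: V₂/V₁ = 0.05435; T₂ = T₁·18.4^(0.31) = 769.6 K.
Isobaric step: V₃/V₂ = T₃/T₂ = 312/769.6.
V₃/V₁ = (V₂/V₁)(V₃/V₂) = 0.05435 × (312/769.6) = 0.02203.

V₃/V₁ ≈ 0.0220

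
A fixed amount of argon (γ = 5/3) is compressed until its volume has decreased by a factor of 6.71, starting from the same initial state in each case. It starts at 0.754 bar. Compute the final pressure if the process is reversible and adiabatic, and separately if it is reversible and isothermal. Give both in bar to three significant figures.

Isothermal: P₂ = P₁(V₁/V₂) = 0.754×6.71 = 5.059 bar.
Adiabatic: P₂ = P₁(V₁/V₂)^γ = 0.754×6.71^(5/3) = 18 bar.

adiabatic: 18.0 bar; isothermal: 5.06 bar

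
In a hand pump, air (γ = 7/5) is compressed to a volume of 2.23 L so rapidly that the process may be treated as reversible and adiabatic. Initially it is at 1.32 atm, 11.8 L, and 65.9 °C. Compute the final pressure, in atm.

P₂ ≈ 13.6 atm

Since PV^γ is constant along a reversible adiabat, P₂ = P₁ (V₁/V₂)^γ.
P₂ = 1.32 × (11.8/2.23)^(7/5) = 13.6 atm.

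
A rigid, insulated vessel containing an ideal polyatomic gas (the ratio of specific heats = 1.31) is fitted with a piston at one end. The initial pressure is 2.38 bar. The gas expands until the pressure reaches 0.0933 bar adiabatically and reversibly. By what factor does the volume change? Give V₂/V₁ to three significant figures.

V₂/V₁ ≈ 11.9

From PV^γ = const, V₂/V₁ = (P₁/P₂)^(1/γ).
V₂/V₁ = (2.38/0.0933)^(0.763) = 11.85.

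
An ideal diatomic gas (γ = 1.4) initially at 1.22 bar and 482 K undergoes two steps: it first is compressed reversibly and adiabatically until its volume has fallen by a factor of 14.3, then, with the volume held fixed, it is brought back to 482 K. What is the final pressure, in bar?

Adiabatic step (PV^γ = const): P₂ = 1.22×14.3^(1.4) = 50.56 bar; T₂ = 482×14.3^(0.4) = 1397 K.
Isochoric: P₃ = P₂(T₃/T₂) = 50.56 × (482/1397) = 17.45 bar.

P₃ ≈ 17.4 bar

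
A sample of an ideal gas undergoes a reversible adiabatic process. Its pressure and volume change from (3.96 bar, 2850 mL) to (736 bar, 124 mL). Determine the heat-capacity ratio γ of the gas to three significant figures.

γ ≈ 1.67

PV^γ = const ⇒ γ = ln(P₂/P₁) / ln(V₁/V₂).
γ = ln(736/3.96) / ln(2850/124) = 1.667.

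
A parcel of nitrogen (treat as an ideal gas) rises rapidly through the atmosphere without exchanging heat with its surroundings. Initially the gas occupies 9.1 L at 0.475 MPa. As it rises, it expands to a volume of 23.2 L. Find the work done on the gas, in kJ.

W ≈ -3.37 kJ

γ = 7/5 for a diatomic ideal gas.
P₂ = P₁(V₁/V₂)^γ = 0.475×(9.1/23.2)^(7/5) = 0.1281 MPa.
For a reversible adiabat, W_by_gas = (P₁V₁ − P₂V₂)/(γ−1).
W_by = (475000×0.0091 − 128100×0.0232) / (2/5) = 3374 J.
W_on_gas = −W_by = -3374 J.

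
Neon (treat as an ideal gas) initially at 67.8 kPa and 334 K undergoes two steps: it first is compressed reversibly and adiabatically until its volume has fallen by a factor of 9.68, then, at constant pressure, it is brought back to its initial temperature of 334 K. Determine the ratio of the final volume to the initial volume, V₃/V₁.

For a monatomic ideal gas γ = 5/3.
Adiabatic step: V₂/V₁ = 0.1033; T₂ = T₁·9.68^(2/3) = 1517 K.
Isobaric step: V₃/V₂ = T₃/T₂ = 334/1517.
V₃/V₁ = (V₂/V₁)(V₃/V₂) = 0.1033 × (334/1517) = 0.02274.

V₃/V₁ ≈ 0.0227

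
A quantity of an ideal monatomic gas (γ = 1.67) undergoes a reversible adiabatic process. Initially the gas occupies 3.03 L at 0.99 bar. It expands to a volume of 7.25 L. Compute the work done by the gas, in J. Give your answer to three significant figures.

P₂ = P₁(V₁/V₂)^γ = 0.99×(3.03/7.25)^(1.67) = 0.2306 bar.
For a reversible adiabat, W_by_gas = (P₁V₁ − P₂V₂)/(γ−1).
W_by = (99000×0.00303 − 23060×0.00725) / (0.67) = 198.2 J.

W ≈ 198 J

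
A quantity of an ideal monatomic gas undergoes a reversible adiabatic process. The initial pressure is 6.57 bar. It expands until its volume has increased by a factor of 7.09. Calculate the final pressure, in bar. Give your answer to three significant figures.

P₂ ≈ 0.251 bar

Adiabatic: P₁V₁^γ = P₂V₂^γ ⇒ P₂ = P₁ (V₁/V₂)^γ.
For a monatomic ideal gas γ = 5/3.
P₂ = 6.57 × (1/7.09)^(5/3) = 0.2511 bar.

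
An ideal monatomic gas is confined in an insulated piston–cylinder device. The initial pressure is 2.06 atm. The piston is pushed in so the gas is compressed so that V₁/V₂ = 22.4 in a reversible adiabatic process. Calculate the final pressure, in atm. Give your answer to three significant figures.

Since PV^γ is constant along a reversible adiabat, P₂ = P₁ (V₁/V₂)^γ.
For a monatomic ideal gas γ = 5/3.
P₂ = 2.06 × 22.4^(5/3) = 366.7 atm.

P₂ ≈ 367 atm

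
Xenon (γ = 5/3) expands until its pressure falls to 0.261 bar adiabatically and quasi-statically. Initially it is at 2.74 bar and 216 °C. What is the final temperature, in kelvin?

Along an adiabat T P^((1−γ)/γ) is constant, so T₂ = T₁ (P₂/P₁)^((γ−1)/γ).
T₁ = 216 °C = 489.1 K.
T₂ = 489.1 × (0.261/2.74)^(2/5) = 191 K.

T₂ ≈ 191 K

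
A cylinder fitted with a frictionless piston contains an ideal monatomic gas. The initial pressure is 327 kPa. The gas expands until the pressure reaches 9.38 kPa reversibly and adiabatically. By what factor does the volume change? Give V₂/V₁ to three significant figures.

From PV^γ = const, V₂/V₁ = (P₁/P₂)^(1/γ).
For a monatomic ideal gas γ = 5/3.
V₂/V₁ = (327/9.38)^(3/5) = 8.422.

V₂/V₁ ≈ 8.42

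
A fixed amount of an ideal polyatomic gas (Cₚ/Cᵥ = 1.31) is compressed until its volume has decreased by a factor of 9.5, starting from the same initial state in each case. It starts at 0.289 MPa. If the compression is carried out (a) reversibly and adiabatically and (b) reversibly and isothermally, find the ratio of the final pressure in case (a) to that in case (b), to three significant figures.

Isothermal: P_b = P₁(V₁/V₂) = 0.289×9.5.
Adiabatic: P_a = P₁(V₁/V₂)^γ = 0.289×9.5^(1.31).
P_a/P_b = (V₁/V₂)^(γ−1) = 9.5^(0.31) = 2.01.

P_adiabatic / P_isothermal ≈ 2.01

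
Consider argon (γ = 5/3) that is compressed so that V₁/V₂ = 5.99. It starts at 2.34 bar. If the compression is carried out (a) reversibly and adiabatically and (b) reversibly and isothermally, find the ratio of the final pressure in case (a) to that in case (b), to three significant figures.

Isothermal: P_b = P₁(V₁/V₂) = 2.34×5.99.
Adiabatic: P_a = P₁(V₁/V₂)^γ = 2.34×5.99^(5/3).
P_a/P_b = (V₁/V₂)^(γ−1) = 5.99^(2/3) = 3.298.

P_adiabatic / P_isothermal ≈ 3.30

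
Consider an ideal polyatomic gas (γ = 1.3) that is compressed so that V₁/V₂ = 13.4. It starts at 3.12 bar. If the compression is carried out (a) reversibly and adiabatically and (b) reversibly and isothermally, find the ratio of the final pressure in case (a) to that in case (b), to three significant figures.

P_adiabatic / P_isothermal ≈ 2.18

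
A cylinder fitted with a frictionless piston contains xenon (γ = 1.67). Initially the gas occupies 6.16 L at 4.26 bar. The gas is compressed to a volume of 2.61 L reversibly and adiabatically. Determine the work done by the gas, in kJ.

P₂ = P₁(V₁/V₂)^γ = 4.26×(6.16/2.61)^(1.67) = 17.87 bar.
For a reversible adiabat, W_by_gas = (P₁V₁ − P₂V₂)/(γ−1).
W_by = (426000×0.00616 − 1.787×10^6×0.00261) / (0.67) = -3046 J.

W ≈ -3.05 kJ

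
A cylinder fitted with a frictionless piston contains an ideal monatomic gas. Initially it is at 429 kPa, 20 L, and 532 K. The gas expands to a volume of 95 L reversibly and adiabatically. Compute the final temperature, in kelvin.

T₂ ≈ 188 K

For a reversible adiabat TV^(γ−1) is constant, so T₂ = T₁ (V₁/V₂)^(γ−1).
γ = 5/3 for a monatomic ideal gas.
T₂ = 532 × (20/95)^(2/3) = 188.3 K.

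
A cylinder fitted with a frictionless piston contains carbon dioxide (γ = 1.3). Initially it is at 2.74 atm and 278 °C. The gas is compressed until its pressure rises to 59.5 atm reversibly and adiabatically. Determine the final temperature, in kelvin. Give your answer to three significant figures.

T₂ ≈ 1120 K

Along an adiabat T P^((1−γ)/γ) is constant, so T₂ = T₁ (P₂/P₁)^((γ−1)/γ).
T₁ = 278 °C = 551.1 K.
T₂ = 551.1 × (59.5/2.74)^(0.231) = 1121 K.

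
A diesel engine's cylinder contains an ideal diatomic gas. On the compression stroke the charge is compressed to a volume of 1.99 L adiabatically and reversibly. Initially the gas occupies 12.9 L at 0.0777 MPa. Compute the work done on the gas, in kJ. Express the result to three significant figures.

W ≈ 2.79 kJ

γ = 7/5 for a diatomic ideal gas.
P₂ = P₁(V₁/V₂)^γ = 0.0777×(12.9/1.99)^(7/5) = 1.064 MPa.
For a reversible adiabat, W_by_gas = (P₁V₁ − P₂V₂)/(γ−1).
W_by = (77700×0.0129 − 1.064×10^6×0.00199) / (2/5) = -2786 J.
W_on_gas = −W_by = 2786 J.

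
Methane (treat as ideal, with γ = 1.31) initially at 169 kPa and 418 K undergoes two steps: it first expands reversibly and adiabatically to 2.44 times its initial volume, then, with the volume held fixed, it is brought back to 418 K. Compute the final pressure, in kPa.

P₃ ≈ 69.3 kPa

Adiabatic step (PV^γ = const): P₂ = 169×(1/2.44)^(1.31) = 52.53 kPa; T₂ = 418×(1/2.44)^(0.31) = 317 K.
Isochoric: P₃ = P₂(T₃/T₂) = 52.53 × (418/317) = 69.26 kPa.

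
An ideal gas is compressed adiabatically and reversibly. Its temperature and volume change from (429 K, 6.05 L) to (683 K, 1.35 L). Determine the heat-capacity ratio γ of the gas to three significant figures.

γ ≈ 1.31

TV^(γ−1) = const ⇒ γ − 1 = ln(T₂/T₁) / ln(V₁/V₂).
γ = 1 + ln(683/429) / ln(6.05/1.35) = 1.31.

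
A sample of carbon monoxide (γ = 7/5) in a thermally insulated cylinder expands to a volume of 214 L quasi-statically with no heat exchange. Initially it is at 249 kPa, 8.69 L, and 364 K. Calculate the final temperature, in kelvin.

T₂ ≈ 101 K

Adiabatic: T₁V₁^(γ−1) = T₂V₂^(γ−1) ⇒ T₂ = T₁ (V₁/V₂)^(γ−1).
T₂ = 364 × (8.69/214)^(2/5) = 101.1 K.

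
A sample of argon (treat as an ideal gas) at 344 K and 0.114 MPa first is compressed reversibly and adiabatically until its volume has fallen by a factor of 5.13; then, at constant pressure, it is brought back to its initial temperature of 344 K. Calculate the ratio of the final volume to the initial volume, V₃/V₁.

For a monatomic ideal gas γ = 5/3.
Adiabatic step: V₂/V₁ = 0.1949; T₂ = T₁·5.13^(2/3) = 1023 K.
Isobaric step: V₃/V₂ = T₃/T₂ = 344/1023.
V₃/V₁ = (V₂/V₁)(V₃/V₂) = 0.1949 × (344/1023) = 0.06553.

V₃/V₁ ≈ 0.0655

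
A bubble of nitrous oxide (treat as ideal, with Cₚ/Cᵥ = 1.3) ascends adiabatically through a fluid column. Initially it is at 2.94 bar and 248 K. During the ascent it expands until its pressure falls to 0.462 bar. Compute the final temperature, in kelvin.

Along an adiabat T P^((1−γ)/γ) is constant, so T₂ = T₁ (P₂/P₁)^((γ−1)/γ).
T₂ = 248 × (0.462/2.94)^(0.231) = 161.8 K.

T₂ ≈ 162 K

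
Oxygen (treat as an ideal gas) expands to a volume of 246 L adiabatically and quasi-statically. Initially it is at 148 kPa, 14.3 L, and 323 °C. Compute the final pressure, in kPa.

P₂ ≈ 2.76 kPa

Adiabatic: P₁V₁^γ = P₂V₂^γ ⇒ P₂ = P₁ (V₁/V₂)^γ.
γ = 7/5 for a diatomic ideal gas.
P₂ = 148 × (14.3/246)^(7/5) = 2.757 kPa.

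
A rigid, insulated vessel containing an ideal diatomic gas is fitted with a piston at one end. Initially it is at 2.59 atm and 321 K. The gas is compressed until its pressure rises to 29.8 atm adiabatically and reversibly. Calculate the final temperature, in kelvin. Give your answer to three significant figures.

T₂ ≈ 645 K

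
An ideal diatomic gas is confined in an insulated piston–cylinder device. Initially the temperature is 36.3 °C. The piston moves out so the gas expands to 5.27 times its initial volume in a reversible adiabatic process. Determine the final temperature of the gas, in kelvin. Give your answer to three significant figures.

T₂ ≈ 159 K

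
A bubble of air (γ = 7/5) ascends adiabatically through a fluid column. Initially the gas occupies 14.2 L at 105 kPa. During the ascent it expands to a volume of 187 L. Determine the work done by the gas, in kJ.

P₂ = P₁(V₁/V₂)^γ = 105×(14.2/187)^(7/5) = 2.843 kPa.
For a reversible adiabat, W_by_gas = (P₁V₁ − P₂V₂)/(γ−1).
W_by = (105000×0.0142 − 2843×0.187) / (2/5) = 2398 J.

W ≈ 2.40 kJ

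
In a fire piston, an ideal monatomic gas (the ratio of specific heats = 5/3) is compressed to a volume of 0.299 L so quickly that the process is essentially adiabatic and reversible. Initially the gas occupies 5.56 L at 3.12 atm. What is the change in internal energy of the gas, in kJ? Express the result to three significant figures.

ΔU ≈ 15.9 kJ

P₂ = P₁(V₁/V₂)^γ = 3.12×(5.56/0.299)^(5/3) = 407.2 atm.
For a reversible adiabat, W_by_gas = (P₁V₁ − P₂V₂)/(γ−1).
W_by = (316100×0.00556 − 4.126×10^7×0.000299) / (2/3) = -15870 J.
Q = 0 ⇒ ΔU = −W_by = 15870 J.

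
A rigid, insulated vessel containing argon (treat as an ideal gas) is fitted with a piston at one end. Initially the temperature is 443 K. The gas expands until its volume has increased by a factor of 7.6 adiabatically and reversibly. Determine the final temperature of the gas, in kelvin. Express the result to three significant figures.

T₂ ≈ 115 K

Adiabatic: T₁V₁^(γ−1) = T₂V₂^(γ−1) ⇒ T₂ = T₁ (V₁/V₂)^(γ−1).
For a monatomic ideal gas γ = 5/3, so γ−1 = 2/3.
T₂ = 443 × (1/7.6)^(2/3) = 114.6 K.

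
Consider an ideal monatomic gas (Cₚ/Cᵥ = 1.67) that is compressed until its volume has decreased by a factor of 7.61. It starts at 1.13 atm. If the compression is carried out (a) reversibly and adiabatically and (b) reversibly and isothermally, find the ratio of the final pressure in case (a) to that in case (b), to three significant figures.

P_adiabatic / P_isothermal ≈ 3.90

Isothermal: P_b = P₁(V₁/V₂) = 1.13×7.61.
Adiabatic: P_a = P₁(V₁/V₂)^γ = 1.13×7.61^(1.67).
P_a/P_b = (V₁/V₂)^(γ−1) = 7.61^(0.67) = 3.895.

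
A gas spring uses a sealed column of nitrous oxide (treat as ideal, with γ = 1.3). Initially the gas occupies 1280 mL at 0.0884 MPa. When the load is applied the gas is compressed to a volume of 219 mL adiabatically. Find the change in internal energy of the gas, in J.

ΔU ≈ 263 J

P₂ = P₁(V₁/V₂)^γ = 0.0884×(1280/219)^(1.3) = 0.8775 MPa.
For a reversible adiabat, W_by_gas = (P₁V₁ − P₂V₂)/(γ−1).
W_by = (88400×0.00128 − 877500×0.000219) / (0.3) = -263.4 J.
Q = 0 ⇒ ΔU = −W_by = 263.4 J.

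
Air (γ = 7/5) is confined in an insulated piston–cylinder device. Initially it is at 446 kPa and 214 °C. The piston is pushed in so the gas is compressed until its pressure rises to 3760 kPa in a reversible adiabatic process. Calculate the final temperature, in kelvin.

Along an adiabat T P^((1−γ)/γ) is constant, so T₂ = T₁ (P₂/P₁)^((γ−1)/γ).
T₁ = 214 °C = 487.1 K.
T₂ = 487.1 × (3760/446)^(2/7) = 895.8 K.

T₂ ≈ 896 K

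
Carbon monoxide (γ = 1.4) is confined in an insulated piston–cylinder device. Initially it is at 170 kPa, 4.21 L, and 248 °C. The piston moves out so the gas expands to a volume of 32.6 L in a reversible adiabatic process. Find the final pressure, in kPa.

Adiabatic: P₁V₁^γ = P₂V₂^γ ⇒ P₂ = P₁ (V₁/V₂)^γ.
P₂ = 170 × (4.21/32.6)^(1.4) = 9.681 kPa.

P₂ ≈ 9.68 kPa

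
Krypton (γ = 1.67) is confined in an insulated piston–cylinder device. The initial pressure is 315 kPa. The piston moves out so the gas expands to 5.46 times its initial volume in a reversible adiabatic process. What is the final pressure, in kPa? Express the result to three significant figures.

P₂ ≈ 18.5 kPa

Since PV^γ is constant along a reversible adiabat, P₂ = P₁ (V₁/V₂)^γ.
P₂ = 315 × (1/5.46)^(1.67) = 18.5 kPa.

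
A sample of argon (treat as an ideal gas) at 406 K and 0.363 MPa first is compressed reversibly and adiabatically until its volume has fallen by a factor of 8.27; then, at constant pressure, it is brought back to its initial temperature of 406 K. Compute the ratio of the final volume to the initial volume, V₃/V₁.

For a monatomic ideal gas γ = 5/3.
Adiabatic step: V₂/V₁ = 0.1209; T₂ = T₁·8.27^(2/3) = 1660 K.
Isobaric step: V₃/V₂ = T₃/T₂ = 406/1660.
V₃/V₁ = (V₂/V₁)(V₃/V₂) = 0.1209 × (406/1660) = 0.02957.

V₃/V₁ ≈ 0.0296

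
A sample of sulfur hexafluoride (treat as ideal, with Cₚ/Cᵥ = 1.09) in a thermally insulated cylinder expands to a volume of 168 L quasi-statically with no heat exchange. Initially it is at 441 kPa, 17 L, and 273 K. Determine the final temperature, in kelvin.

T₂ ≈ 222 K

For a reversible adiabat TV^(γ−1) is constant, so T₂ = T₁ (V₁/V₂)^(γ−1).
T₂ = 273 × (17/168)^(0.09) = 222.1 K.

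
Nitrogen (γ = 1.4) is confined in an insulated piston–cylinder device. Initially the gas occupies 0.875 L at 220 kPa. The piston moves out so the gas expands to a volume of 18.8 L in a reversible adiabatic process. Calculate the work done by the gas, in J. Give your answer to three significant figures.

W ≈ 340 J

P₂ = P₁(V₁/V₂)^γ = 220×(0.875/18.8)^(1.4) = 3.002 kPa.
For a reversible adiabat, W_by_gas = (P₁V₁ − P₂V₂)/(γ−1).
W_by = (220000×0.000875 − 3002×0.0188) / (0.4) = 340.2 J.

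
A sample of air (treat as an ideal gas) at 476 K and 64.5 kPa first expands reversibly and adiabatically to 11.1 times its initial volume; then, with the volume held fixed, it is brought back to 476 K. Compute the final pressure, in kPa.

P₃ ≈ 5.81 kPa

For a diatomic ideal gas γ = 7/5.
Adiabatic step (PV^γ = const): P₂ = 64.5×(1/11.1)^(7/5) = 2.219 kPa; T₂ = 476×(1/11.1)^(2/5) = 181.8 K.
Isochoric: P₃ = P₂(T₃/T₂) = 2.219 × (476/181.8) = 5.811 kPa.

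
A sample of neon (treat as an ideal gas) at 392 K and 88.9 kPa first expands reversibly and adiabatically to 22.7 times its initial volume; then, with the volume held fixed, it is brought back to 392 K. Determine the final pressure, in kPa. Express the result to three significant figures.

P₃ ≈ 3.92 kPa

For a monatomic ideal gas γ = 5/3.
Adiabatic step (PV^γ = const): P₂ = 88.9×(1/22.7)^(5/3) = 0.4885 kPa; T₂ = 392×(1/22.7)^(2/3) = 48.9 K.
Isochoric: P₃ = P₂(T₃/T₂) = 0.4885 × (392/48.9) = 3.916 kPa.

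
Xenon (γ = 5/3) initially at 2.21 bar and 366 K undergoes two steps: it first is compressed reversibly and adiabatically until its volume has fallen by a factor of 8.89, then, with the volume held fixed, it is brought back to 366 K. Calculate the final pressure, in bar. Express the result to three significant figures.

Adiabatic step (PV^γ = const): P₂ = 2.21×8.89^(5/3) = 84.31 bar; T₂ = 366×8.89^(2/3) = 1571 K.
Isochoric: P₃ = P₂(T₃/T₂) = 84.31 × (366/1571) = 19.65 bar.

P₃ ≈ 19.6 bar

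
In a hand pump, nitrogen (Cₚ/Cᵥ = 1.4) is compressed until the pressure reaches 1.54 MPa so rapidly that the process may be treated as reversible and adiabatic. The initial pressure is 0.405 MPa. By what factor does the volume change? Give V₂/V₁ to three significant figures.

V₂/V₁ ≈ 0.385

From PV^γ = const, V₂/V₁ = (P₁/P₂)^(1/γ).
V₂/V₁ = (0.405/1.54)^(0.714) = 0.3852.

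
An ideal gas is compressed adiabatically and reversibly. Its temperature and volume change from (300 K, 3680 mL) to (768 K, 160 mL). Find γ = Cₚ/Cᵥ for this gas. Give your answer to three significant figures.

γ ≈ 1.30

TV^(γ−1) = const ⇒ γ − 1 = ln(T₂/T₁) / ln(V₁/V₂).
γ = 1 + ln(768/300) / ln(3680/160) = 1.3.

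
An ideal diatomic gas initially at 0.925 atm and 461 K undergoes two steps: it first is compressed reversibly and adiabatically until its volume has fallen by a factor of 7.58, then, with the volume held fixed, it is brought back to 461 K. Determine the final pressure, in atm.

P₃ ≈ 7.01 atm

For a diatomic ideal gas γ = 7/5.
Adiabatic step (PV^γ = const): P₂ = 0.925×7.58^(7/5) = 15.76 atm; T₂ = 461×7.58^(2/5) = 1036 K.
Isochoric: P₃ = P₂(T₃/T₂) = 15.76 × (461/1036) = 7.012 atm.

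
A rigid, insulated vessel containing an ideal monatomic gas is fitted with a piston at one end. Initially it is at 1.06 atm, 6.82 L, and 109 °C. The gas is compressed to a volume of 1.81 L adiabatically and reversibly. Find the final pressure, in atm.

P₂ ≈ 9.67 atm

Adiabatic: P₁V₁^γ = P₂V₂^γ ⇒ P₂ = P₁ (V₁/V₂)^γ.
γ = 5/3 for a monatomic ideal gas.
P₂ = 1.06 × (6.82/1.81)^(5/3) = 9.671 atm.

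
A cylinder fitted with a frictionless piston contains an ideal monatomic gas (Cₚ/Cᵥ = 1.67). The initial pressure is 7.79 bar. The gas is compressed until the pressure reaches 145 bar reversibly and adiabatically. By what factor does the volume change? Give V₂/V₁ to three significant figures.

From PV^γ = const, V₂/V₁ = (P₁/P₂)^(1/γ).
V₂/V₁ = (7.79/145)^(0.599) = 0.1736.

V₂/V₁ ≈ 0.174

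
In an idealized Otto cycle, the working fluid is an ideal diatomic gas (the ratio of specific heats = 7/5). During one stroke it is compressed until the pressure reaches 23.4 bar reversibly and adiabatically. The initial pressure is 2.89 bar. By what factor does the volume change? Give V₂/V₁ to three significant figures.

From PV^γ = const, V₂/V₁ = (P₁/P₂)^(1/γ).
V₂/V₁ = (2.89/23.4)^(5/7) = 0.2245.

V₂/V₁ ≈ 0.224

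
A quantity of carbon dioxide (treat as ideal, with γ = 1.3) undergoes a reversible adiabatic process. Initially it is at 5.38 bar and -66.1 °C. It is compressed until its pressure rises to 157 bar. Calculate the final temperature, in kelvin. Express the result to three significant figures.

Along an adiabat T P^((1−γ)/γ) is constant, so T₂ = T₁ (P₂/P₁)^((γ−1)/γ).
T₁ = -66.1 °C = 207 K.
T₂ = 207 × (157/5.38)^(0.231) = 451 K.

T₂ ≈ 451 K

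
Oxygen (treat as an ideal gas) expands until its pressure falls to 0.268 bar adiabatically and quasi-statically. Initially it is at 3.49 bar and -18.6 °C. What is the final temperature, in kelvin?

Along an adiabat T P^((1−γ)/γ) is constant, so T₂ = T₁ (P₂/P₁)^((γ−1)/γ).
For a diatomic ideal gas γ = 7/5, so (γ−1)/γ = 2/7.
T₁ = -18.6 °C = 254.5 K.
T₂ = 254.5 × (0.268/3.49)^(2/7) = 122.3 K.

T₂ ≈ 122 K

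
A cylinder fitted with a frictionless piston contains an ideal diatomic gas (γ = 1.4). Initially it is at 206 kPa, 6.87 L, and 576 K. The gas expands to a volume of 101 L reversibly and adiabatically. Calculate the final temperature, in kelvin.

T₂ ≈ 197 K

For a reversible adiabat TV^(γ−1) is constant, so T₂ = T₁ (V₁/V₂)^(γ−1).
T₂ = 576 × (6.87/101)^(0.4) = 196.6 K.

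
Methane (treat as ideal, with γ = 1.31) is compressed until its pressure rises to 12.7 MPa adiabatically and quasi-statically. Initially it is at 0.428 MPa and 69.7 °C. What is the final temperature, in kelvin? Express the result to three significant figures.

T₂ ≈ 765 K

Along an adiabat T P^((1−γ)/γ) is constant, so T₂ = T₁ (P₂/P₁)^((γ−1)/γ).
T₁ = 69.7 °C = 342.8 K.
T₂ = 342.8 × (12.7/0.428)^(0.237) = 764.8 K.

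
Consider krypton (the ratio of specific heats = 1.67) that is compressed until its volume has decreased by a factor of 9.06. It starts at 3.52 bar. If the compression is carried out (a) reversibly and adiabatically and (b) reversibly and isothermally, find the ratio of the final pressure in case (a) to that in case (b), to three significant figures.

Isothermal: P_b = P₁(V₁/V₂) = 3.52×9.06.
Adiabatic: P_a = P₁(V₁/V₂)^γ = 3.52×9.06^(1.67).
P_a/P_b = (V₁/V₂)^(γ−1) = 9.06^(0.67) = 4.378.

P_adiabatic / P_isothermal ≈ 4.38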